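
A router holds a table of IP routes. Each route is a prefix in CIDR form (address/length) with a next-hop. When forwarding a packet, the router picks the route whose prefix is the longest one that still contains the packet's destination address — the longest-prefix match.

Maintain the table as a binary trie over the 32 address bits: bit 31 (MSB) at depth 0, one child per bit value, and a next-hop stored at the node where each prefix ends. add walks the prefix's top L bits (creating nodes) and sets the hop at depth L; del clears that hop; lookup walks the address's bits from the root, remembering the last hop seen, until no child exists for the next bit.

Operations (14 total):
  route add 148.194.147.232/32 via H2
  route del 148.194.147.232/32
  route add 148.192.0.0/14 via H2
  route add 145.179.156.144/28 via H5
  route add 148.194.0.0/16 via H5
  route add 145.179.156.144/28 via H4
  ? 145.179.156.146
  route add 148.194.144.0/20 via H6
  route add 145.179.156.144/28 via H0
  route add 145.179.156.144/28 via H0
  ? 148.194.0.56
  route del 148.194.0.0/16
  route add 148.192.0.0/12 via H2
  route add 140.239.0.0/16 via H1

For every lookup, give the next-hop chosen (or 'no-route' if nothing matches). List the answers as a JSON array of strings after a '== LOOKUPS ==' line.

Process each operation:
  add 148.194.147.232/32 -> H2 at depth 32
  del 148.194.147.232/32 (clear depth 32)
  add 148.192.0.0/14 -> H2 at depth 14
  add 145.179.156.144/28 -> H5 at depth 28
  add 148.194.0.0/16 -> H5 at depth 16
  add 145.179.156.144/28 -> H4 at depth 28
  Q 145.179.156.146: descend 1001000110110011100111001001 ; hops seen [H4] ; pick H4
  add 148.194.144.0/20 -> H6 at depth 20
  add 145.179.156.144/28 -> H0 at depth 28
  add 145.179.156.144/28 -> H0 at depth 28
  Q 148.194.0.56: descend 1001010011000010 ; hops seen [H2,H5] ; pick H5
  del 148.194.0.0/16 (clear depth 16)
  add 148.192.0.0/12 -> H2 at depth 12
  add 140.239.0.0/16 -> H1 at depth 16

== LOOKUPS ==
["H4","H5"]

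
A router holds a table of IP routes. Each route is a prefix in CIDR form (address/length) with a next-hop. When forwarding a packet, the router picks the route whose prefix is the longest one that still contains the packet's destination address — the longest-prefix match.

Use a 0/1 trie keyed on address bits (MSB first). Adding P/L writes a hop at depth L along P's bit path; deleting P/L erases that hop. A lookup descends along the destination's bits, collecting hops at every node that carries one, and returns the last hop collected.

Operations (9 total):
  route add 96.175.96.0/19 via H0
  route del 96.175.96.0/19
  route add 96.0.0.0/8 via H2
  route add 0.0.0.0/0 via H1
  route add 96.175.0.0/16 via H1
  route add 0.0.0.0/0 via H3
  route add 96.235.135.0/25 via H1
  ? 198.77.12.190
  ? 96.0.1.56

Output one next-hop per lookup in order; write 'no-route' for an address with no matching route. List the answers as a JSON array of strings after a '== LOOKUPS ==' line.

Trace:
  + 96.175.96.0/19 (H0) depth=19
  - 96.175.96.0/19 clear@19
  + 96.0.0.0/8 (H2) depth=8
  + 0.0.0.0/0 (H1) depth=0
  + 96.175.0.0/16 (H1) depth=16
  + 0.0.0.0/0 (H3) depth=0
  + 96.235.135.0/25 (H1) depth=25
  Q 198.77.12.190: descend ε ; hops seen [H3] ; pick H3
  Q 96.0.1.56: descend 01100000 ; hops seen [H3,H2] ; pick H2

== LOOKUPS ==
["H3","H2"]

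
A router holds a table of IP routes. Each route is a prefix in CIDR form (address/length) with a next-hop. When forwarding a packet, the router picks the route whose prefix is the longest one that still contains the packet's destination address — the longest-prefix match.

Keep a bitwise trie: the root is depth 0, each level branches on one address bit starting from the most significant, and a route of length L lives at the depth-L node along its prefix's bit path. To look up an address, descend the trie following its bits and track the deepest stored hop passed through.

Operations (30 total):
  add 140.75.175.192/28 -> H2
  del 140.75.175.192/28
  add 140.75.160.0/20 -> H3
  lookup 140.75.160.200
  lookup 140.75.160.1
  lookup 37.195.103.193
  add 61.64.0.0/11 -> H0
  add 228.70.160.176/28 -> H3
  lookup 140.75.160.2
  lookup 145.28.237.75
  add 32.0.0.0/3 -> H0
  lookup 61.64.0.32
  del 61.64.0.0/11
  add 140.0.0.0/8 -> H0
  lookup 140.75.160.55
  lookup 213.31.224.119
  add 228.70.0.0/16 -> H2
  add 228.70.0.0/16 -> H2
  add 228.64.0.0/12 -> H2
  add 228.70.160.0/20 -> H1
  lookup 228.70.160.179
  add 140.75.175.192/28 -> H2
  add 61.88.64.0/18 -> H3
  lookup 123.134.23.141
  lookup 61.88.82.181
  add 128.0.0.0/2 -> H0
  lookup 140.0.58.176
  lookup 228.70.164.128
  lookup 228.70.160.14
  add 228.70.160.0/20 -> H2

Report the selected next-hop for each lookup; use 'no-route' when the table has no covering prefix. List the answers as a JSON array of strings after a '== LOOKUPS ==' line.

Process each operation:
  add 140.75.175.192/28 -> H2 at depth 28
  del 140.75.175.192/28 (clear depth 28)
  add 140.75.160.0/20 -> H3 at depth 20
  Q 140.75.160.200: descend 10001100010010111010 ; hops seen [H3] ; pick H3
  Q 140.75.160.1: descend 10001100010010111010 ; hops seen [H3] ; pick H3
  Q 37.195.103.193: descend ε ; hops seen [∅] ; pick no-route
  add 61.64.0.0/11 -> H0 at depth 11
  add 228.70.160.176/28 -> H3 at depth 28
  Q 140.75.160.2: descend 10001100010010111010 ; hops seen [H3] ; pick H3
  Q 145.28.237.75: descend 100 ; hops seen [∅] ; pick no-route
  add 32.0.0.0/3 -> H0 at depth 3
  Q 61.64.0.32: descend 00111101010 ; hops seen [H0,H0] ; pick H0
  del 61.64.0.0/11 (clear depth 11)
  add 140.0.0.0/8 -> H0 at depth 8
  Q 140.75.160.55: descend 10001100010010111010 ; hops seen [H0,H3] ; pick H3
  Q 213.31.224.119: descend 11 ; hops seen [∅] ; pick no-route
  add 228.70.0.0/16 -> H2 at depth 16
  add 228.70.0.0/16 -> H2 at depth 16
  add 228.64.0.0/12 -> H2 at depth 12
  add 228.70.160.0/20 -> H1 at depth 20
  Q 228.70.160.179: descend 1110010001000110101000001011 ; hops seen [H2,H2,H1,H3] ; pick H3
  add 140.75.175.192/28 -> H2 at depth 28
  add 61.88.64.0/18 -> H3 at depth 18
  Q 123.134.23.141: descend 0 ; hops seen [∅] ; pick no-route
  Q 61.88.82.181: descend 001111010101100001 ; hops seen [H0,H3] ; pick H3
  add 128.0.0.0/2 -> H0 at depth 2
  Q 140.0.58.176: descend 100011000 ; hops seen [H0,H0] ; pick H0
  Q 228.70.164.128: descend 111001000100011010100 ; hops seen [H2,H2,H1] ; pick H1
  Q 228.70.160.14: descend 111001000100011010100000 ; hops seen [H2,H2,H1] ; pick H1
  add 228.70.160.0/20 -> H2 at depth 20

== LOOKUPS ==
["H3","H3","no-route","H3","no-route","H0","H3","no-route","H3","no-route","H3","H0","H1","H1"]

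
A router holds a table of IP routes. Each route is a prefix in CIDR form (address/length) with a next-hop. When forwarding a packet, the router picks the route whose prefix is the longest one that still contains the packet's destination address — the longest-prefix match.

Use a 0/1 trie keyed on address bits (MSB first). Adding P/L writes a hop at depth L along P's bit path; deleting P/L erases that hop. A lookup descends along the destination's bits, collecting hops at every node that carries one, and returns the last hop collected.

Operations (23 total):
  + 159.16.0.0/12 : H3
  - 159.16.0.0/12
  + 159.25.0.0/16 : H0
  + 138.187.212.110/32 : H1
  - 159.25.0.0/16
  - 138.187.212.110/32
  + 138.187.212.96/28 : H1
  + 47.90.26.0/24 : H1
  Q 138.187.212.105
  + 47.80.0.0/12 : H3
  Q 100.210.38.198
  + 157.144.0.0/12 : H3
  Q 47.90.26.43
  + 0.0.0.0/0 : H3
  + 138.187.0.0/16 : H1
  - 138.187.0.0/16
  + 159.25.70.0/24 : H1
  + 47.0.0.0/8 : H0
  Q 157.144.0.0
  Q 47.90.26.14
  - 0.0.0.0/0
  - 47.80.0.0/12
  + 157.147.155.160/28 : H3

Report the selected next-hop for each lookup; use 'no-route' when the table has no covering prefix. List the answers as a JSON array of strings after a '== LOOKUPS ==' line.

Process each operation:
  + 159.16.0.0/12 (H3) depth=12
  - 159.16.0.0/12 clear@12
  + 159.25.0.0/16 (H0) depth=16
  + 138.187.212.110/32 (H1) depth=32
  - 159.25.0.0/16 clear@16
  - 138.187.212.110/32 clear@32
  + 138.187.212.96/28 (H1) depth=28
  + 47.90.26.0/24 (H1) depth=24
  Q 138.187.212.105: descend 10001010101110111101010001101 ; hops seen [H1] ; pick H1
  + 47.80.0.0/12 (H3) depth=12
  Q 100.210.38.198: descend 0 ; hops seen [∅] ; pick no-route
  + 157.144.0.0/12 (H3) depth=12
  Q 47.90.26.43: descend 001011110101101000011010 ; hops seen [H3,H1] ; pick H1
  + 0.0.0.0/0 (H3) depth=0
  + 138.187.0.0/16 (H1) depth=16
  - 138.187.0.0/16 clear@16
  + 159.25.70.0/24 (H1) depth=24
  + 47.0.0.0/8 (H0) depth=8
  Q 157.144.0.0: descend 100111011001 ; hops seen [H3,H3] ; pick H3
  Q 47.90.26.14: descend 001011110101101000011010 ; hops seen [H3,H0,H3,H1] ; pick H1
  - 0.0.0.0/0 clear@0
  - 47.80.0.0/12 clear@12
  + 157.147.155.160/28 (H3) depth=28

== LOOKUPS ==
["H1","no-route","H1","H3","H1"]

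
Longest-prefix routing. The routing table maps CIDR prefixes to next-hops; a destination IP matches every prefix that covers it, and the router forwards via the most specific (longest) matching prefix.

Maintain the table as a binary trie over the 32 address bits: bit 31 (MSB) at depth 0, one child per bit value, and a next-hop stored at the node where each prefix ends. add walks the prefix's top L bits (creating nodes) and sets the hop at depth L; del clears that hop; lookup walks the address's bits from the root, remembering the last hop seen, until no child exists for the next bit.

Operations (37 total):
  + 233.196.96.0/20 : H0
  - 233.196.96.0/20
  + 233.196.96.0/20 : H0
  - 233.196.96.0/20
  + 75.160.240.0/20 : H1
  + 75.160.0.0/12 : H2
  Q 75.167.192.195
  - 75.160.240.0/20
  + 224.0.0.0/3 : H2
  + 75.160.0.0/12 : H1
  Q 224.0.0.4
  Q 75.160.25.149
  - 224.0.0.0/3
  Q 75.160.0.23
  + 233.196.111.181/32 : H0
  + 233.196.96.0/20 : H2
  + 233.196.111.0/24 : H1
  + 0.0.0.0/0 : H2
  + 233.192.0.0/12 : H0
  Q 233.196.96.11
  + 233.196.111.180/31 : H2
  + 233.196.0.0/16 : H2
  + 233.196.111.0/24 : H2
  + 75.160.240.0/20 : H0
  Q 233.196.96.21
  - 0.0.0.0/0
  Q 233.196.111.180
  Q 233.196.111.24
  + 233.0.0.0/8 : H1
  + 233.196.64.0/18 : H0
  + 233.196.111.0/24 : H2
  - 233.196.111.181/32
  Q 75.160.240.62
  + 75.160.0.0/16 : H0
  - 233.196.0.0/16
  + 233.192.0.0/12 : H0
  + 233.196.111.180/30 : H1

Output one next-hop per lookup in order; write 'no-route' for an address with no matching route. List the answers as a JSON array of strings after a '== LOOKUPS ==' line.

Process each operation:
  add 233.196.96.0/20 -> H0 at depth 20
  del 233.196.96.0/20 (clear depth 20)
  add 233.196.96.0/20 -> H0 at depth 20
  del 233.196.96.0/20 (clear depth 20)
  add 75.160.240.0/20 -> H1 at depth 20
  add 75.160.0.0/12 -> H2 at depth 12
  ? 75.167.192.195  path d0:-→d1:-→d2:-→d3:-→d4:-→d5:-→d6:-→d7:-→d8:-→d9:-→d10:-→d11:-→d12:H2→d13:-  best=H2
  del 75.160.240.0/20 (clear depth 20)
  add 224.0.0.0/3 -> H2 at depth 3
  add 75.160.0.0/12 -> H1 at depth 12
  ? 224.0.0.4  path d0:-→d1:-→d2:-→d3:H2→d4:-  best=H2
  ? 75.160.25.149  path d0:-→d1:-→d2:-→d3:-→d4:-→d5:-→d6:-→d7:-→d8:-→d9:-→d10:-→d11:-→d12:H1→d13:-→d14:-→d15:-→d16:-  best=H1
  del 224.0.0.0/3 (clear depth 3)
  ? 75.160.0.23  path d0:-→d1:-→d2:-→d3:-→d4:-→d5:-→d6:-→d7:-→d8:-→d9:-→d10:-→d11:-→d12:H1→d13:-→d14:-→d15:-→d16:-  best=H1
  add 233.196.111.181/32 -> H0 at depth 32
  add 233.196.96.0/20 -> H2 at depth 20
  add 233.196.111.0/24 -> H1 at depth 24
  add 0.0.0.0/0 -> H2 at depth 0
  add 233.192.0.0/12 -> H0 at depth 12
  ? 233.196.96.11  path d0:H2→d1:-→d2:-→d3:-→d4:-→d5:-→d6:-→d7:-→d8:-→d9:-→d10:-→d11:-→d12:H0→d13:-→d14:-→d15:-→d16:-→d17:-→d18:-→d19:-→d20:H2  best=H2
  add 233.196.111.180/31 -> H2 at depth 31
  add 233.196.0.0/16 -> H2 at depth 16
  add 233.196.111.0/24 -> H2 at depth 24
  add 75.160.240.0/20 -> H0 at depth 20
  ? 233.196.96.21  path d0:H2→d1:-→d2:-→d3:-→d4:-→d5:-→d6:-→d7:-→d8:-→d9:-→d10:-→d11:-→d12:H0→d13:-→d14:-→d15:-→d16:H2→d17:-→d18:-→d19:-→d20:H2  best=H2
  del 0.0.0.0/0 (clear depth 0)
  ? 233.196.111.180  path d0:-→d1:-→d2:-→d3:-→d4:-→d5:-→d6:-→d7:-→d8:-→d9:-→d10:-→d11:-→d12:H0→d13:-→d14:-→d15:-→d16:H2→d17:-→d18:-→d19:-→d20:H2→d21:-→d22:-→d23:-→d24:H2→d25:-→d26:-→d27:-→d28:-→d29:-→d30:-→d31:H2  best=H2
  ? 233.196.111.24  path d0:-→d1:-→d2:-→d3:-→d4:-→d5:-→d6:-→d7:-→d8:-→d9:-→d10:-→d11:-→d12:H0→d13:-→d14:-→d15:-→d16:H2→d17:-→d18:-→d19:-→d20:H2→d21:-→d22:-→d23:-→d24:H2  best=H2
  add 233.0.0.0/8 -> H1 at depth 8
  add 233.196.64.0/18 -> H0 at depth 18
  add 233.196.111.0/24 -> H2 at depth 24
  del 233.196.111.181/32 (clear depth 32)
  ? 75.160.240.62  path d0:-→d1:-→d2:-→d3:-→d4:-→d5:-→d6:-→d7:-→d8:-→d9:-→d10:-→d11:-→d12:H1→d13:-→d14:-→d15:-→d16:-→d17:-→d18:-→d19:-→d20:H0  best=H0
  add 75.160.0.0/16 -> H0 at depth 16
  del 233.196.0.0/16 (clear depth 16)
  add 233.192.0.0/12 -> H0 at depth 12
  add 233.196.111.180/30 -> H1 at depth 30

== LOOKUPS ==
["H2","H2","H1","H1","H2","H2","H2","H2","H0"]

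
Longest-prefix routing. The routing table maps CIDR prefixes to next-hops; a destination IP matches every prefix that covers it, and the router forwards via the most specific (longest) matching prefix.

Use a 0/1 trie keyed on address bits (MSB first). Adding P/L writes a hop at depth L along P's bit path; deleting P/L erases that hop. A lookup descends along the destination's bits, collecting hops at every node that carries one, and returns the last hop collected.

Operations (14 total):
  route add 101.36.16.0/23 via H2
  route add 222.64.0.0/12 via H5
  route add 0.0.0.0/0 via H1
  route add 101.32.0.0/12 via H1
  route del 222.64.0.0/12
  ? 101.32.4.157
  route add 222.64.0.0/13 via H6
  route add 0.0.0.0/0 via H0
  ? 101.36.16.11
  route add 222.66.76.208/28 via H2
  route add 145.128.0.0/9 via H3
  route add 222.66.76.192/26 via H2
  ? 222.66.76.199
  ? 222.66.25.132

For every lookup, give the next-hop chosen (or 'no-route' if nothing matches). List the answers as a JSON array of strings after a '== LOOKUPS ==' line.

Apply in order:
  add 101.36.16.0/23 -> H2 at depth 23
  add 222.64.0.0/12 -> H5 at depth 12
  add 0.0.0.0/0 -> H1 at depth 0
  add 101.32.0.0/12 -> H1 at depth 12
  - 222.64.0.0/12 clear@12
  ? 101.32.4.157  path d0:H1→d1:-→d2:-→d3:-→d4:-→d5:-→d6:-→d7:-→d8:-→d9:-→d10:-→d11:-→d12:H1→d13:-  best=H1
  add 222.64.0.0/13 -> H6 at depth 13
  add 0.0.0.0/0 -> H0 at depth 0
  ? 101.36.16.11  path d0:H0→d1:-→d2:-→d3:-→d4:-→d5:-→d6:-→d7:-→d8:-→d9:-→d10:-→d11:-→d12:H1→d13:-→d14:-→d15:-→d16:-→d17:-→d18:-→d19:-→d20:-→d21:-→d22:-→d23:H2  best=H2
  add 222.66.76.208/28 -> H2 at depth 28
  add 145.128.0.0/9 -> H3 at depth 9
  add 222.66.76.192/26 -> H2 at depth 26
  ? 222.66.76.199  path d0:H0→d1:-→d2:-→d3:-→d4:-→d5:-→d6:-→d7:-→d8:-→d9:-→d10:-→d11:-→d12:-→d13:H6→d14:-→d15:-→d16:-→d17:-→d18:-→d19:-→d20:-→d21:-→d22:-→d23:-→d24:-→d25:-→d26:H2→d27:-  best=H2
  ? 222.66.25.132  path d0:H0→d1:-→d2:-→d3:-→d4:-→d5:-→d6:-→d7:-→d8:-→d9:-→d10:-→d11:-→d12:-→d13:H6→d14:-→d15:-→d16:-→d17:-  best=H6

== LOOKUPS ==
["H1","H2","H2","H6"]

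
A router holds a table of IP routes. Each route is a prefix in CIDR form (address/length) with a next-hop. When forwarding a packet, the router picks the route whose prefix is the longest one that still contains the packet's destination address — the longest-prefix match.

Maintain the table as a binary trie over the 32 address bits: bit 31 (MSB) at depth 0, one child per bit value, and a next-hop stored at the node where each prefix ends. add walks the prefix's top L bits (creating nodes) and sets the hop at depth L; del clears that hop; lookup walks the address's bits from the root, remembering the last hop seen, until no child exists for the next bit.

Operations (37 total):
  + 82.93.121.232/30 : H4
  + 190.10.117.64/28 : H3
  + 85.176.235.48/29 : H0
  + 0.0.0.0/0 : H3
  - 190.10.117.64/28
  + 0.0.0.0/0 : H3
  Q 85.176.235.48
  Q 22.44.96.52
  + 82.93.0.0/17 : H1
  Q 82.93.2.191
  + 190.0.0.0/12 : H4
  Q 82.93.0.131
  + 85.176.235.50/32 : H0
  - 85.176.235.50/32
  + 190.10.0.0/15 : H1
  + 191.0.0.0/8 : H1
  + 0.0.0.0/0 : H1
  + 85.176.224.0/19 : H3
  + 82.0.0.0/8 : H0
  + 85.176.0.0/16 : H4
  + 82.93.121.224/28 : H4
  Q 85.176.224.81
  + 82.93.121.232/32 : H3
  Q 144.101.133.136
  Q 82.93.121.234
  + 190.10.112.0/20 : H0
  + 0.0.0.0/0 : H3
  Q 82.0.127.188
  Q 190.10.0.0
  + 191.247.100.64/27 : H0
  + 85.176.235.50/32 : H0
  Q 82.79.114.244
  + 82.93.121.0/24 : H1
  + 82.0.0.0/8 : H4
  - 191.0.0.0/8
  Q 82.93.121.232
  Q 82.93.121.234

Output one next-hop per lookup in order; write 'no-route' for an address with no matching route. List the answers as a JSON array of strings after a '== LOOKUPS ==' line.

Process each operation:
  add 82.93.121.232/30 -> H4 at depth 30
  add 190.10.117.64/28 -> H3 at depth 28
  add 85.176.235.48/29 -> H0 at depth 29
  add 0.0.0.0/0 -> H3 at depth 0
  del 190.10.117.64/28 (clear depth 28)
  add 0.0.0.0/0 -> H3 at depth 0
  Q 85.176.235.48: descend 01010101101100001110101100110 ; hops seen [H3,H0] ; pick H0
  Q 22.44.96.52: descend 0 ; hops seen [H3] ; pick H3
  add 82.93.0.0/17 -> H1 at depth 17
  Q 82.93.2.191: descend 01010010010111010 ; hops seen [H3,H1] ; pick H1
  add 190.0.0.0/12 -> H4 at depth 12
  Q 82.93.0.131: descend 01010010010111010 ; hops seen [H3,H1] ; pick H1
  add 85.176.235.50/32 -> H0 at depth 32
  del 85.176.235.50/32 (clear depth 32)
  add 190.10.0.0/15 -> H1 at depth 15
  add 191.0.0.0/8 -> H1 at depth 8
  add 0.0.0.0/0 -> H1 at depth 0
  add 85.176.224.0/19 -> H3 at depth 19
  add 82.0.0.0/8 -> H0 at depth 8
  add 85.176.0.0/16 -> H4 at depth 16
  add 82.93.121.224/28 -> H4 at depth 28
  Q 85.176.224.81: descend 01010101101100001110 ; hops seen [H1,H4,H3] ; pick H3
  add 82.93.121.232/32 -> H3 at depth 32
  Q 144.101.133.136: descend 10 ; hops seen [H1] ; pick H1
  Q 82.93.121.234: descend 010100100101110101111001111010 ; hops seen [H1,H0,H1,H4,H4] ; pick H4
  add 190.10.112.0/20 -> H0 at depth 20
  add 0.0.0.0/0 -> H3 at depth 0
  Q 82.0.127.188: descend 010100100 ; hops seen [H3,H0] ; pick H0
  Q 190.10.0.0: descend 10111110000010100 ; hops seen [H3,H4,H1] ; pick H1
  add 191.247.100.64/27 -> H0 at depth 27
  add 85.176.235.50/32 -> H0 at depth 32
  Q 82.79.114.244: descend 01010010010 ; hops seen [H3,H0] ; pick H0
  add 82.93.121.0/24 -> H1 at depth 24
  add 82.0.0.0/8 -> H4 at depth 8
  del 191.0.0.0/8 (clear depth 8)
  Q 82.93.121.232: descend 01010010010111010111100111101000 ; hops seen [H3,H4,H1,H1,H4,H4,H3] ; pick H3
  Q 82.93.121.234: descend 010100100101110101111001111010 ; hops seen [H3,H4,H1,H1,H4,H4] ; pick H4

== LOOKUPS ==
["H0","H3","H1","H1","H3","H1","H4","H0","H1","H0","H3","H4"]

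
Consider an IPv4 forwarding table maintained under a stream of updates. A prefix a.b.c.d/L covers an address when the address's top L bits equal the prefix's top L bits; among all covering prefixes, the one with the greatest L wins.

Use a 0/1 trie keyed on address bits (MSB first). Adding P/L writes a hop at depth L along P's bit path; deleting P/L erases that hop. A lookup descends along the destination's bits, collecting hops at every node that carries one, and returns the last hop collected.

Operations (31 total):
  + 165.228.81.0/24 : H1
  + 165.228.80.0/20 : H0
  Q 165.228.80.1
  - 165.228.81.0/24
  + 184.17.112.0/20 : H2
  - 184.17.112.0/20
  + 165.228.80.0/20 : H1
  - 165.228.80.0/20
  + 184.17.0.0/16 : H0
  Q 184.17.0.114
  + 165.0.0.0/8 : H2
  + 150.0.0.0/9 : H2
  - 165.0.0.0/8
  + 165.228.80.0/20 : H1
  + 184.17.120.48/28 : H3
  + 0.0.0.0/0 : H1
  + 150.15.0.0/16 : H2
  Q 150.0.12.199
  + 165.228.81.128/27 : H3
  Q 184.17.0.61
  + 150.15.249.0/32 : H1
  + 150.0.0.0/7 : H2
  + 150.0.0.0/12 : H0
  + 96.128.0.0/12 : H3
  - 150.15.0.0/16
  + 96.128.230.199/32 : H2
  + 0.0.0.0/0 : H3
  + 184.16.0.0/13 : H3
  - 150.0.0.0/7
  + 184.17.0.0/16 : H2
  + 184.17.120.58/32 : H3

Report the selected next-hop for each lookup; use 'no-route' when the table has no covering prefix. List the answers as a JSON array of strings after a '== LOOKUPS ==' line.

Apply in order:
  + 165.228.81.0/24 (H1) depth=24
  + 165.228.80.0/20 (H0) depth=20
  ? 165.228.80.1  path d0:-→d1:-→d2:-→d3:-→d4:-→d5:-→d6:-→d7:-→d8:-→d9:-→d10:-→d11:-→d12:-→d13:-→d14:-→d15:-→d16:-→d17:-→d18:-→d19:-→d20:H0→d21:-→d22:-→d23:-  best=H0
  - 165.228.81.0/24 clear@24
  + 184.17.112.0/20 (H2) depth=20
  - 184.17.112.0/20 clear@20
  + 165.228.80.0/20 (H1) depth=20
  - 165.228.80.0/20 clear@20
  + 184.17.0.0/16 (H0) depth=16
  ? 184.17.0.114  path d0:-→d1:-→d2:-→d3:-→d4:-→d5:-→d6:-→d7:-→d8:-→d9:-→d10:-→d11:-→d12:-→d13:-→d14:-→d15:-→d16:H0→d17:-  best=H0
  + 165.0.0.0/8 (H2) depth=8
  + 150.0.0.0/9 (H2) depth=9
  - 165.0.0.0/8 clear@8
  + 165.228.80.0/20 (H1) depth=20
  + 184.17.120.48/28 (H3) depth=28
  + 0.0.0.0/0 (H1) depth=0
  + 150.15.0.0/16 (H2) depth=16
  ? 150.0.12.199  path d0:H1→d1:-→d2:-→d3:-→d4:-→d5:-→d6:-→d7:-→d8:-→d9:H2→d10:-→d11:-→d12:-  best=H2
  + 165.228.81.128/27 (H3) depth=27
  ? 184.17.0.61  path d0:H1→d1:-→d2:-→d3:-→d4:-→d5:-→d6:-→d7:-→d8:-→d9:-→d10:-→d11:-→d12:-→d13:-→d14:-→d15:-→d16:H0→d17:-  best=H0
  + 150.15.249.0/32 (H1) depth=32
  + 150.0.0.0/7 (H2) depth=7
  + 150.0.0.0/12 (H0) depth=12
  + 96.128.0.0/12 (H3) depth=12
  - 150.15.0.0/16 clear@16
  + 96.128.230.199/32 (H2) depth=32
  + 0.0.0.0/0 (H3) depth=0
  + 184.16.0.0/13 (H3) depth=13
  - 150.0.0.0/7 clear@7
  + 184.17.0.0/16 (H2) depth=16
  + 184.17.120.58/32 (H3) depth=32

== LOOKUPS ==
["H0","H0","H2","H0"]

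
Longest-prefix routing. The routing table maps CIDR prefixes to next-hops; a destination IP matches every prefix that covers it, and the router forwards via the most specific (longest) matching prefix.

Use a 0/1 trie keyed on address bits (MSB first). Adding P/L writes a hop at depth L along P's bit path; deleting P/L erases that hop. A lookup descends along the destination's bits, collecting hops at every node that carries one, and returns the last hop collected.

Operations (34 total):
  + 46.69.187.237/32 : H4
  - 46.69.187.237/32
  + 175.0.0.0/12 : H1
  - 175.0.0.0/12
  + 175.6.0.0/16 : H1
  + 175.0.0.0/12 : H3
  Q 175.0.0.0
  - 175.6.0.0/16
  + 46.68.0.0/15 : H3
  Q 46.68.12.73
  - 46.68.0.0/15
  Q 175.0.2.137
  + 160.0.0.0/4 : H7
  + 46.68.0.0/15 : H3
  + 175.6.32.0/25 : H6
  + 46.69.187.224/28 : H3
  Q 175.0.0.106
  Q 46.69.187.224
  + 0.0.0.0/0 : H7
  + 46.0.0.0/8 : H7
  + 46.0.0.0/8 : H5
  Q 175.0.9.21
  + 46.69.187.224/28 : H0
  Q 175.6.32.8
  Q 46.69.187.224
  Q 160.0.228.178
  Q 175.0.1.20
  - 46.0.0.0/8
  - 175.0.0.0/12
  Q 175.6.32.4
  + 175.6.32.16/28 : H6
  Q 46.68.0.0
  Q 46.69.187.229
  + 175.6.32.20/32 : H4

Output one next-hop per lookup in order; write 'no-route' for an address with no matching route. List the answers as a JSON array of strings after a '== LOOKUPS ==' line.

Process each operation:
  + 46.69.187.237/32 (H4) depth=32
  - 46.69.187.237/32 clear@32
  + 175.0.0.0/12 (H1) depth=12
  - 175.0.0.0/12 clear@12
  + 175.6.0.0/16 (H1) depth=16
  + 175.0.0.0/12 (H3) depth=12
  lookup 175.0.0.0: bits 1010111100000 walk d0:-→d1:-→d2:-→d3:-→d4:-→d5:-→d6:-→d7:-→d8:-→d9:-→d10:-→d11:-→d12:H3→d13:- -> H3
  - 175.6.0.0/16 clear@16
  + 46.68.0.0/15 (H3) depth=15
  lookup 46.68.12.73: bits 001011100100010 walk d0:-→d1:-→d2:-→d3:-→d4:-→d5:-→d6:-→d7:-→d8:-→d9:-→d10:-→d11:-→d12:-→d13:-→d14:-→d15:H3 -> H3
  - 46.68.0.0/15 clear@15
  lookup 175.0.2.137: bits 1010111100000 walk d0:-→d1:-→d2:-→d3:-→d4:-→d5:-→d6:-→d7:-→d8:-→d9:-→d10:-→d11:-→d12:H3→d13:- -> H3
  + 160.0.0.0/4 (H7) depth=4
  + 46.68.0.0/15 (H3) depth=15
  + 175.6.32.0/25 (H6) depth=25
  + 46.69.187.224/28 (H3) depth=28
  lookup 175.0.0.106: bits 1010111100000 walk d0:-→d1:-→d2:-→d3:-→d4:H7→d5:-→d6:-→d7:-→d8:-→d9:-→d10:-→d11:-→d12:H3→d13:- -> H3
  lookup 46.69.187.224: bits 0010111001000101101110111110 walk d0:-→d1:-→d2:-→d3:-→d4:-→d5:-→d6:-→d7:-→d8:-→d9:-→d10:-→d11:-→d12:-→d13:-→d14:-→d15:H3→d16:-→d17:-→d18:-→d19:-→d20:-→d21:-→d22:-→d23:-→d24:-→d25:-→d26:-→d27:-→d28:H3 -> H3
  + 0.0.0.0/0 (H7) depth=0
  + 46.0.0.0/8 (H7) depth=8
  + 46.0.0.0/8 (H5) depth=8
  lookup 175.0.9.21: bits 1010111100000 walk d0:H7→d1:-→d2:-→d3:-→d4:H7→d5:-→d6:-→d7:-→d8:-→d9:-→d10:-→d11:-→d12:H3→d13:- -> H3
  + 46.69.187.224/28 (H0) depth=28
  lookup 175.6.32.8: bits 1010111100000110001000000 walk d0:H7→d1:-→d2:-→d3:-→d4:H7→d5:-→d6:-→d7:-→d8:-→d9:-→d10:-→d11:-→d12:H3→d13:-→d14:-→d15:-→d16:-→d17:-→d18:-→d19:-→d20:-→d21:-→d22:-→d23:-→d24:-→d25:H6 -> H6
  lookup 46.69.187.224: bits 0010111001000101101110111110 walk d0:H7→d1:-→d2:-→d3:-→d4:-→d5:-→d6:-→d7:-→d8:H5→d9:-→d10:-→d11:-→d12:-→d13:-→d14:-→d15:H3→d16:-→d17:-→d18:-→d19:-→d20:-→d21:-→d22:-→d23:-→d24:-→d25:-→d26:-→d27:-→d28:H0 -> H0
  lookup 160.0.228.178: bits 1010 walk d0:H7→d1:-→d2:-→d3:-→d4:H7 -> H7
  lookup 175.0.1.20: bits 1010111100000 walk d0:H7→d1:-→d2:-→d3:-→d4:H7→d5:-→d6:-→d7:-→d8:-→d9:-→d10:-→d11:-→d12:H3→d13:- -> H3
  - 46.0.0.0/8 clear@8
  - 175.0.0.0/12 clear@12
  lookup 175.6.32.4: bits 1010111100000110001000000 walk d0:H7→d1:-→d2:-→d3:-→d4:H7→d5:-→d6:-→d7:-→d8:-→d9:-→d10:-→d11:-→d12:-→d13:-→d14:-→d15:-→d16:-→d17:-→d18:-→d19:-→d20:-→d21:-→d22:-→d23:-→d24:-→d25:H6 -> H6
  + 175.6.32.16/28 (H6) depth=28
  lookup 46.68.0.0: bits 001011100100010 walk d0:H7→d1:-→d2:-→d3:-→d4:-→d5:-→d6:-→d7:-→d8:-→d9:-→d10:-→d11:-→d12:-→d13:-→d14:-→d15:H3 -> H3
  lookup 46.69.187.229: bits 0010111001000101101110111110 walk d0:H7→d1:-→d2:-→d3:-→d4:-→d5:-→d6:-→d7:-→d8:-→d9:-→d10:-→d11:-→d12:-→d13:-→d14:-→d15:H3→d16:-→d17:-→d18:-→d19:-→d20:-→d21:-→d22:-→d23:-→d24:-→d25:-→d26:-→d27:-→d28:H0 -> H0
  + 175.6.32.20/32 (H4) depth=32

== LOOKUPS ==
["H3","H3","H3","H3","H3","H3","H6","H0","H7","H3","H6","H3","H0"]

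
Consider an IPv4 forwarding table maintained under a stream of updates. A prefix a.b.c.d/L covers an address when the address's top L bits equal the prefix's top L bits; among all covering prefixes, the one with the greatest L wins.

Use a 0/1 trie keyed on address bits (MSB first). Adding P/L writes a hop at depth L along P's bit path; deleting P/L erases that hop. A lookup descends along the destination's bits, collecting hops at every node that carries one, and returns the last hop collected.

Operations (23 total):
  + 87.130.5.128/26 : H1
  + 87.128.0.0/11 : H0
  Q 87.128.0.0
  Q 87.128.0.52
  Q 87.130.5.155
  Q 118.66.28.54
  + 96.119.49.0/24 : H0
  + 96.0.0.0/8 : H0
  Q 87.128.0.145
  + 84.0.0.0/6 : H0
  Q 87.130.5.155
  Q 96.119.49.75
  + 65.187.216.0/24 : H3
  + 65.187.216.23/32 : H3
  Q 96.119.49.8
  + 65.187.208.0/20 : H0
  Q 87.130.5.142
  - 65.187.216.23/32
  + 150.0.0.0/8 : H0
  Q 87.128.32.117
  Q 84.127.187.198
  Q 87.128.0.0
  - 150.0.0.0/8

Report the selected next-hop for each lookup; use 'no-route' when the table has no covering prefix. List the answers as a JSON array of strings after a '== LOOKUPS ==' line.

Apply in order:
  + 87.130.5.128/26 (H1) depth=26
  + 87.128.0.0/11 (H0) depth=11
  Q 87.128.0.0: descend 01010111100000 ; hops seen [H0] ; pick H0
  Q 87.128.0.52: descend 01010111100000 ; hops seen [H0] ; pick H0
  Q 87.130.5.155: descend 01010111100000100000010110 ; hops seen [H0,H1] ; pick H1
  Q 118.66.28.54: descend 01 ; hops seen [∅] ; pick no-route
  + 96.119.49.0/24 (H0) depth=24
  + 96.0.0.0/8 (H0) depth=8
  Q 87.128.0.145: descend 01010111100000 ; hops seen [H0] ; pick H0
  + 84.0.0.0/6 (H0) depth=6
  Q 87.130.5.155: descend 01010111100000100000010110 ; hops seen [H0,H0,H1] ; pick H1
  Q 96.119.49.75: descend 011000000111011100110001 ; hops seen [H0,H0] ; pick H0
  + 65.187.216.0/24 (H3) depth=24
  + 65.187.216.23/32 (H3) depth=32
  Q 96.119.49.8: descend 011000000111011100110001 ; hops seen [H0,H0] ; pick H0
  + 65.187.208.0/20 (H0) depth=20
  Q 87.130.5.142: descend 01010111100000100000010110 ; hops seen [H0,H0,H1] ; pick H1
  del 65.187.216.23/32 (clear depth 32)
  + 150.0.0.0/8 (H0) depth=8
  Q 87.128.32.117: descend 01010111100000 ; hops seen [H0,H0] ; pick H0
  Q 84.127.187.198: descend 010101 ; hops seen [H0] ; pick H0
  Q 87.128.0.0: descend 01010111100000 ; hops seen [H0,H0] ; pick H0
  del 150.0.0.0/8 (clear depth 8)

== LOOKUPS ==
["H0","H0","H1","no-route","H0","H1","H0","H0","H1","H0","H0","H0"]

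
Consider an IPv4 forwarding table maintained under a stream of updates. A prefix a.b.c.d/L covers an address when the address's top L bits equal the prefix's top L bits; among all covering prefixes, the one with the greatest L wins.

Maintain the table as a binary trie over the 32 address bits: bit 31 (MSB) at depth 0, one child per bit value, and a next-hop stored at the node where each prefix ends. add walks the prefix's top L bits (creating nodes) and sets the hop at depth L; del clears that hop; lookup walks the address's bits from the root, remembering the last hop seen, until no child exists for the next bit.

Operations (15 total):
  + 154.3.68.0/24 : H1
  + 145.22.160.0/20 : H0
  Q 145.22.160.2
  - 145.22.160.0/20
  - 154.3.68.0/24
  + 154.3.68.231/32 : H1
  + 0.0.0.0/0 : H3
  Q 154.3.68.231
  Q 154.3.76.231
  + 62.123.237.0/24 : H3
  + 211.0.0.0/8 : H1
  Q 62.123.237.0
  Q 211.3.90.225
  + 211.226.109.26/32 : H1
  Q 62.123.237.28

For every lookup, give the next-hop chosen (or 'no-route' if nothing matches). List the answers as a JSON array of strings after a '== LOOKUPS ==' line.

Process each operation:
  add 154.3.68.0/24 -> H1 at depth 24
  add 145.22.160.0/20 -> H0 at depth 20
  ? 145.22.160.2  path d0:-→d1:-→d2:-→d3:-→d4:-→d5:-→d6:-→d7:-→d8:-→d9:-→d10:-→d11:-→d12:-→d13:-→d14:-→d15:-→d16:-→d17:-→d18:-→d19:-→d20:H0  best=H0
  del 145.22.160.0/20 (clear depth 20)
  del 154.3.68.0/24 (clear depth 24)
  add 154.3.68.231/32 -> H1 at depth 32
  add 0.0.0.0/0 -> H3 at depth 0
  ? 154.3.68.231  path d0:H3→d1:-→d2:-→d3:-→d4:-→d5:-→d6:-→d7:-→d8:-→d9:-→d10:-→d11:-→d12:-→d13:-→d14:-→d15:-→d16:-→d17:-→d18:-→d19:-→d20:-→d21:-→d22:-→d23:-→d24:-→d25:-→d26:-→d27:-→d28:-→d29:-→d30:-→d31:-→d32:H1  best=H1
  ? 154.3.76.231  path d0:H3→d1:-→d2:-→d3:-→d4:-→d5:-→d6:-→d7:-→d8:-→d9:-→d10:-→d11:-→d12:-→d13:-→d14:-→d15:-→d16:-→d17:-→d18:-→d19:-→d20:-  best=H3
  add 62.123.237.0/24 -> H3 at depth 24
  add 211.0.0.0/8 -> H1 at depth 8
  ? 62.123.237.0  path d0:H3→d1:-→d2:-→d3:-→d4:-→d5:-→d6:-→d7:-→d8:-→d9:-→d10:-→d11:-→d12:-→d13:-→d14:-→d15:-→d16:-→d17:-→d18:-→d19:-→d20:-→d21:-→d22:-→d23:-→d24:H3  best=H3
  ? 211.3.90.225  path d0:H3→d1:-→d2:-→d3:-→d4:-→d5:-→d6:-→d7:-→d8:H1  best=H1
  add 211.226.109.26/32 -> H1 at depth 32
  ? 62.123.237.28  path d0:H3→d1:-→d2:-→d3:-→d4:-→d5:-→d6:-→d7:-→d8:-→d9:-→d10:-→d11:-→d12:-→d13:-→d14:-→d15:-→d16:-→d17:-→d18:-→d19:-→d20:-→d21:-→d22:-→d23:-→d24:H3  best=H3

== LOOKUPS ==
["H0","H1","H3","H3","H1","H3"]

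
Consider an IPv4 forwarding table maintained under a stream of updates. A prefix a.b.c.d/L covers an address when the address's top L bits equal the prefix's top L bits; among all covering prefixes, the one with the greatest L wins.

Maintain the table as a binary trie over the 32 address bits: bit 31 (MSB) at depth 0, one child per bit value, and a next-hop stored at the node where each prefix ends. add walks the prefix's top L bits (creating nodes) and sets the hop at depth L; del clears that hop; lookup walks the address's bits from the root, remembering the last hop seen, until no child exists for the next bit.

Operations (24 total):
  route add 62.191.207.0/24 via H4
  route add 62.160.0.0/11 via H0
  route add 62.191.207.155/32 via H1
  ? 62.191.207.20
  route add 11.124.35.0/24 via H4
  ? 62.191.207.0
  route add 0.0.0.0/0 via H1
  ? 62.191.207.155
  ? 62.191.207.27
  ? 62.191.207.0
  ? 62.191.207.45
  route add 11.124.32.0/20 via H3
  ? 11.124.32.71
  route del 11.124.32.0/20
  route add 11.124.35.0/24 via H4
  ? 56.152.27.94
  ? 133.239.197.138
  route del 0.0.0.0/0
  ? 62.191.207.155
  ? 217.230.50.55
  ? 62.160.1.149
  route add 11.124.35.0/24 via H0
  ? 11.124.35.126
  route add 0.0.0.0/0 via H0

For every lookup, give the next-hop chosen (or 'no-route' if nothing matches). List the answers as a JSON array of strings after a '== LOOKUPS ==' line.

Apply in order:
  add 62.191.207.0/24 -> H4 at depth 24
  add 62.160.0.0/11 -> H0 at depth 11
  add 62.191.207.155/32 -> H1 at depth 32
  Q 62.191.207.20: descend 001111101011111111001111 ; hops seen [H0,H4] ; pick H4
  add 11.124.35.0/24 -> H4 at depth 24
  Q 62.191.207.0: descend 001111101011111111001111 ; hops seen [H0,H4] ; pick H4
  add 0.0.0.0/0 -> H1 at depth 0
  Q 62.191.207.155: descend 00111110101111111100111110011011 ; hops seen [H1,H0,H4,H1] ; pick H1
  Q 62.191.207.27: descend 001111101011111111001111 ; hops seen [H1,H0,H4] ; pick H4
  Q 62.191.207.0: descend 001111101011111111001111 ; hops seen [H1,H0,H4] ; pick H4
  Q 62.191.207.45: descend 001111101011111111001111 ; hops seen [H1,H0,H4] ; pick H4
  add 11.124.32.0/20 -> H3 at depth 20
  Q 11.124.32.71: descend 0000101101111100001000 ; hops seen [H1,H3] ; pick H3
  del 11.124.32.0/20 (clear depth 20)
  add 11.124.35.0/24 -> H4 at depth 24
  Q 56.152.27.94: descend 00111 ; hops seen [H1] ; pick H1
  Q 133.239.197.138: descend ε ; hops seen [H1] ; pick H1
  del 0.0.0.0/0 (clear depth 0)
  Q 62.191.207.155: descend 00111110101111111100111110011011 ; hops seen [H0,H4,H1] ; pick H1
  Q 217.230.50.55: descend ε ; hops seen [∅] ; pick no-route
  Q 62.160.1.149: descend 00111110101 ; hops seen [H0] ; pick H0
  add 11.124.35.0/24 -> H0 at depth 24
  Q 11.124.35.126: descend 000010110111110000100011 ; hops seen [H0] ; pick H0
  add 0.0.0.0/0 -> H0 at depth 0

== LOOKUPS ==
["H4","H4","H1","H4","H4","H4","H3","H1","H1","H1","no-route","H0","H0"]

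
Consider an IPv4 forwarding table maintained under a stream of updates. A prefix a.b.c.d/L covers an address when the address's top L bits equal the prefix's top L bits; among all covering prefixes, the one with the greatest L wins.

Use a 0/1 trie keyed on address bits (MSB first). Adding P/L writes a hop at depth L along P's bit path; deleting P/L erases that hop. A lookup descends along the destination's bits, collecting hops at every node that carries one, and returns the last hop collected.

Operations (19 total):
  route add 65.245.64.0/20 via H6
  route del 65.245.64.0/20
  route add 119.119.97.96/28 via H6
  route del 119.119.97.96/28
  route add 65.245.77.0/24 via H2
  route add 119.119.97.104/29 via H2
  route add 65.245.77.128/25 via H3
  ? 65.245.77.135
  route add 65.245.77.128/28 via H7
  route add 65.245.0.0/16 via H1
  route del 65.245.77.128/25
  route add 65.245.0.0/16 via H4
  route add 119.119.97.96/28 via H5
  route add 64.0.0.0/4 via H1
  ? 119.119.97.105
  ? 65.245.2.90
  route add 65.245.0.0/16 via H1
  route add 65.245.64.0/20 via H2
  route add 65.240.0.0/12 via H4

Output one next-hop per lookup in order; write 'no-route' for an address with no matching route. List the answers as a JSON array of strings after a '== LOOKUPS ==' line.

Process each operation:
  add 65.245.64.0/20 -> H6 at depth 20
  del 65.245.64.0/20 (clear depth 20)
  add 119.119.97.96/28 -> H6 at depth 28
  del 119.119.97.96/28 (clear depth 28)
  add 65.245.77.0/24 -> H2 at depth 24
  add 119.119.97.104/29 -> H2 at depth 29
  add 65.245.77.128/25 -> H3 at depth 25
  ? 65.245.77.135  path d0:-→d1:-→d2:-→d3:-→d4:-→d5:-→d6:-→d7:-→d8:-→d9:-→d10:-→d11:-→d12:-→d13:-→d14:-→d15:-→d16:-→d17:-→d18:-→d19:-→d20:-→d21:-→d22:-→d23:-→d24:H2→d25:H3  best=H3
  add 65.245.77.128/28 -> H7 at depth 28
  add 65.245.0.0/16 -> H1 at depth 16
  del 65.245.77.128/25 (clear depth 25)
  add 65.245.0.0/16 -> H4 at depth 16
  add 119.119.97.96/28 -> H5 at depth 28
  add 64.0.0.0/4 -> H1 at depth 4
  ? 119.119.97.105  path d0:-→d1:-→d2:-→d3:-→d4:-→d5:-→d6:-→d7:-→d8:-→d9:-→d10:-→d11:-→d12:-→d13:-→d14:-→d15:-→d16:-→d17:-→d18:-→d19:-→d20:-→d21:-→d22:-→d23:-→d24:-→d25:-→d26:-→d27:-→d28:H5→d29:H2  best=H2
  ? 65.245.2.90  path d0:-→d1:-→d2:-→d3:-→d4:H1→d5:-→d6:-→d7:-→d8:-→d9:-→d10:-→d11:-→d12:-→d13:-→d14:-→d15:-→d16:H4→d17:-  best=H4
  add 65.245.0.0/16 -> H1 at depth 16
  add 65.245.64.0/20 -> H2 at depth 20
  add 65.240.0.0/12 -> H4 at depth 12

== LOOKUPS ==
["H3","H2","H4"]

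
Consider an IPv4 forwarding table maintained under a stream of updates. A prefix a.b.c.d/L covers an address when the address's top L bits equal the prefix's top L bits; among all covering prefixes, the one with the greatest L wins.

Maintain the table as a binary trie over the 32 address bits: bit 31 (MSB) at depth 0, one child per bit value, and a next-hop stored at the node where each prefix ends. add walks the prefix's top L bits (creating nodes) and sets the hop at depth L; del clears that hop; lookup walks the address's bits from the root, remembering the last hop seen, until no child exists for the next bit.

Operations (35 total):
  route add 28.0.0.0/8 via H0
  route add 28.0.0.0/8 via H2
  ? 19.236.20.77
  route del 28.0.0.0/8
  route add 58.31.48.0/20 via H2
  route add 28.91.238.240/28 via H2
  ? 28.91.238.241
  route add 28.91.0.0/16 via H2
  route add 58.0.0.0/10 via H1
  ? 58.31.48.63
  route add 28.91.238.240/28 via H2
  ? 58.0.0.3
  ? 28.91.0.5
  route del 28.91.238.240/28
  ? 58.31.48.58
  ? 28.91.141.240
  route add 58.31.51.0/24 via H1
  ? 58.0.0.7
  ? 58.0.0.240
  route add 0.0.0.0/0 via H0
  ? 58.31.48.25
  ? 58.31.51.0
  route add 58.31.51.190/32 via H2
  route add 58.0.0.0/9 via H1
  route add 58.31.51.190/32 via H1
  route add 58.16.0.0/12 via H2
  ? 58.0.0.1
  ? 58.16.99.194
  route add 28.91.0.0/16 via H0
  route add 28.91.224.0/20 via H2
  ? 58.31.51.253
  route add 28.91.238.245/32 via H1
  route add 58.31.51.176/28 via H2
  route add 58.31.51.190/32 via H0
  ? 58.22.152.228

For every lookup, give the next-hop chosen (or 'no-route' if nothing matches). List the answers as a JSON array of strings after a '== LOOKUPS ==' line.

Apply in order:
  + 28.0.0.0/8 (H0) depth=8
  + 28.0.0.0/8 (H2) depth=8
  lookup 19.236.20.77: bits 0001 walk d0:-→d1:-→d2:-→d3:-→d4:- -> no-route
  del 28.0.0.0/8 (clear depth 8)
  + 58.31.48.0/20 (H2) depth=20
  + 28.91.238.240/28 (H2) depth=28
  lookup 28.91.238.241: bits 0001110001011011111011101111 walk d0:-→d1:-→d2:-→d3:-→d4:-→d5:-→d6:-→d7:-→d8:-→d9:-→d10:-→d11:-→d12:-→d13:-→d14:-→d15:-→d16:-→d17:-→d18:-→d19:-→d20:-→d21:-→d22:-→d23:-→d24:-→d25:-→d26:-→d27:-→d28:H2 -> H2
  + 28.91.0.0/16 (H2) depth=16
  + 58.0.0.0/10 (H1) depth=10
  lookup 58.31.48.63: bits 00111010000111110011 walk d0:-→d1:-→d2:-→d3:-→d4:-→d5:-→d6:-→d7:-→d8:-→d9:-→d10:H1→d11:-→d12:-→d13:-→d14:-→d15:-→d16:-→d17:-→d18:-→d19:-→d20:H2 -> H2
  + 28.91.238.240/28 (H2) depth=28
  lookup 58.0.0.3: bits 00111010000 walk d0:-→d1:-→d2:-→d3:-→d4:-→d5:-→d6:-→d7:-→d8:-→d9:-→d10:H1→d11:- -> H1
  lookup 28.91.0.5: bits 0001110001011011 walk d0:-→d1:-→d2:-→d3:-→d4:-→d5:-→d6:-→d7:-→d8:-→d9:-→d10:-→d11:-→d12:-→d13:-→d14:-→d15:-→d16:H2 -> H2
  del 28.91.238.240/28 (clear depth 28)
  lookup 58.31.48.58: bits 00111010000111110011 walk d0:-→d1:-→d2:-→d3:-→d4:-→d5:-→d6:-→d7:-→d8:-→d9:-→d10:H1→d11:-→d12:-→d13:-→d14:-→d15:-→d16:-→d17:-→d18:-→d19:-→d20:H2 -> H2
  lookup 28.91.141.240: bits 00011100010110111 walk d0:-→d1:-→d2:-→d3:-→d4:-→d5:-→d6:-→d7:-→d8:-→d9:-→d10:-→d11:-→d12:-→d13:-→d14:-→d15:-→d16:H2→d17:- -> H2
  + 58.31.51.0/24 (H1) depth=24
  lookup 58.0.0.7: bits 00111010000 walk d0:-→d1:-→d2:-→d3:-→d4:-→d5:-→d6:-→d7:-→d8:-→d9:-→d10:H1→d11:- -> H1
  lookup 58.0.0.240: bits 00111010000 walk d0:-→d1:-→d2:-→d3:-→d4:-→d5:-→d6:-→d7:-→d8:-→d9:-→d10:H1→d11:- -> H1
  + 0.0.0.0/0 (H0) depth=0
  lookup 58.31.48.25: bits 0011101000011111001100 walk d0:H0→d1:-→d2:-→d3:-→d4:-→d5:-→d6:-→d7:-→d8:-→d9:-→d10:H1→d11:-→d12:-→d13:-→d14:-→d15:-→d16:-→d17:-→d18:-→d19:-→d20:H2→d21:-→d22:- -> H2
  lookup 58.31.51.0: bits 001110100001111100110011 walk d0:H0→d1:-→d2:-→d3:-→d4:-→d5:-→d6:-→d7:-→d8:-→d9:-→d10:H1→d11:-→d12:-→d13:-→d14:-→d15:-→d16:-→d17:-→d18:-→d19:-→d20:H2→d21:-→d22:-→d23:-→d24:H1 -> H1
  + 58.31.51.190/32 (H2) depth=32
  + 58.0.0.0/9 (H1) depth=9
  + 58.31.51.190/32 (H1) depth=32
  + 58.16.0.0/12 (H2) depth=12
  lookup 58.0.0.1: bits 00111010000 walk d0:H0→d1:-→d2:-→d3:-→d4:-→d5:-→d6:-→d7:-→d8:-→d9:H1→d10:H1→d11:- -> H1
  lookup 58.16.99.194: bits 001110100001 walk d0:H0→d1:-→d2:-→d3:-→d4:-→d5:-→d6:-→d7:-→d8:-→d9:H1→d10:H1→d11:-→d12:H2 -> H2
  + 28.91.0.0/16 (H0) depth=16
  + 28.91.224.0/20 (H2) depth=20
  lookup 58.31.51.253: bits 0011101000011111001100111 walk d0:H0→d1:-→d2:-→d3:-→d4:-→d5:-→d6:-→d7:-→d8:-→d9:H1→d10:H1→d11:-→d12:H2→d13:-→d14:-→d15:-→d16:-→d17:-→d18:-→d19:-→d20:H2→d21:-→d22:-→d23:-→d24:H1→d25:- -> H1
  + 28.91.238.245/32 (H1) depth=32
  + 58.31.51.176/28 (H2) depth=28
  + 58.31.51.190/32 (H0) depth=32
  lookup 58.22.152.228: bits 001110100001 walk d0:H0→d1:-→d2:-→d3:-→d4:-→d5:-→d6:-→d7:-→d8:-→d9:H1→d10:H1→d11:-→d12:H2 -> H2

== LOOKUPS ==
["no-route","H2","H2","H1","H2","H2","H2","H1","H1","H2","H1","H1","H2","H1","H2"]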